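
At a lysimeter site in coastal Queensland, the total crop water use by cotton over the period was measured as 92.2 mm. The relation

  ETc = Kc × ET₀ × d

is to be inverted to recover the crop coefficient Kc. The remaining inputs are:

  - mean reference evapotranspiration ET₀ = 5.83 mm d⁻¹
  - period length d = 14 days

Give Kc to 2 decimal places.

ETc = Kc × ET₀ × d  ⇒  Kc = ETc / (ET₀ × d)
Kc = 92.2 / (5.83 × 14) = 92.2 / 81.62 = 1.1296

1.13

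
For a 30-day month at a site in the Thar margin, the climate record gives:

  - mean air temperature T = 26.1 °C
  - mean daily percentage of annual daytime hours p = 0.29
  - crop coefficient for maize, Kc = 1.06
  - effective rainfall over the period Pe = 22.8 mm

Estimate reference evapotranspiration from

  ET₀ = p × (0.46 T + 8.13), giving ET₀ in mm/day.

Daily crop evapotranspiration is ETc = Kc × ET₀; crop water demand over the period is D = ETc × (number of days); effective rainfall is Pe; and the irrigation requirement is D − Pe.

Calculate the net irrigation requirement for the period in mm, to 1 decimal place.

ET₀ = 0.29 × (0.46 × 26.1 + 8.13) = 0.29 × 20.136 = 5.8394 mm/d
ETc = Kc × ET₀ = 1.06 × 5.8394 = 6.1898 mm/d
Crop demand D = ETc × 30 d = 6.1898 × 30 = 185.694 mm
D − Pe = 185.694 − 22.8 = 162.894 mm

162.9 mm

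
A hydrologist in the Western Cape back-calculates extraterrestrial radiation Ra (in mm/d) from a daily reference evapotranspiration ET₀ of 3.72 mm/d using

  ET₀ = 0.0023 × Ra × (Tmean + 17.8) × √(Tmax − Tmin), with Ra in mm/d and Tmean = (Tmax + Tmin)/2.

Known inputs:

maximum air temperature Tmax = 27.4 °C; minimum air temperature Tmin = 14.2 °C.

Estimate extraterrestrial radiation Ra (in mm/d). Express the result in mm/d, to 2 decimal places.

11.53 mm/d

Tmean = 20.80 °C; √ΔT = 3.6332
Ra = ET₀ / [0.0023 × (Tmean+17.8) × √ΔT] = 3.72 / (0.0023 × 38.60 × 3.6332) = 11.533 mm/d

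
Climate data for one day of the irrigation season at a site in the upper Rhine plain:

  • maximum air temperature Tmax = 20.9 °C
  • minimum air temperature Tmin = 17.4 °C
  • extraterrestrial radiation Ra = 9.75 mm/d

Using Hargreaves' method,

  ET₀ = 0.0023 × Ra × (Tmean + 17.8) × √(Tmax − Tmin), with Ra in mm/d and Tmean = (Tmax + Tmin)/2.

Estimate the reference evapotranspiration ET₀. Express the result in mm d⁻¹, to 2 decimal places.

1.55 mm d⁻¹

Tmean = (20.9 + 17.4)/2 = 19.15 °C
ET₀ = 0.0023 × 9.75 × (19.15 + 17.8) × √3.5 = 0.0023 × 9.75 × 36.95 × 1.8708 = 1.5502 mm/d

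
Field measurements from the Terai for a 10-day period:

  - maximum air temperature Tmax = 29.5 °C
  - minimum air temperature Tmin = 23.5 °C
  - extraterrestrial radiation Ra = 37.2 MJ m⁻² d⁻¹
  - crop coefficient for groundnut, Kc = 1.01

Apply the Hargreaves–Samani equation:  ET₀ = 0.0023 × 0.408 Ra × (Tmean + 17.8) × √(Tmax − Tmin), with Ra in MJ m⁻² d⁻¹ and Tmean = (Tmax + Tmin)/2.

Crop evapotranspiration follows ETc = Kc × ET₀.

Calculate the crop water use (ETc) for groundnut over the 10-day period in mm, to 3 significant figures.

Tmean = (29.5 + 23.5)/2 = 26.50 °C
0.408 Ra = 0.408 × 37.2 = 15.1776 mm/d equivalent
ET₀ = 0.0023 × 15.1776 × (26.50 + 17.8) × √6.0 = 0.0023 × 15.1776 × 44.30 × 2.4495 = 3.7880 mm/d
ETc = Kc × ET₀ = 1.01 × 3.7880 = 3.8259 mm/d
Over 10 days: 3.8259 × 10 = 38.259 mm

38.3 mm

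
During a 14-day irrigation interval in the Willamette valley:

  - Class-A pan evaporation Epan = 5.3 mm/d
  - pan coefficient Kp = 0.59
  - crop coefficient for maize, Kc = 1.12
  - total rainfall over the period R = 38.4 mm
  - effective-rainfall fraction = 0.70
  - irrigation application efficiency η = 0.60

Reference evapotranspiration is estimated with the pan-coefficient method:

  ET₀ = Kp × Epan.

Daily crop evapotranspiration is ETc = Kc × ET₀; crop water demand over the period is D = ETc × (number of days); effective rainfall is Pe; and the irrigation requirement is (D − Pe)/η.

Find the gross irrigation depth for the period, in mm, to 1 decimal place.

36.9 mm

ET₀ = 0.59 × 5.3 = 3.1270 mm/d
ETc = Kc × ET₀ = 1.12 × 3.1270 = 3.5022 mm/d
Crop demand D = ETc × 14 d = 3.5022 × 14 = 49.031 mm
Pe = 0.70 × 38.4 = 26.880 mm
D − Pe = 49.031 − 26.880 = 22.151 mm
Gross irrigation = 22.151 / 0.60 = 36.918 mm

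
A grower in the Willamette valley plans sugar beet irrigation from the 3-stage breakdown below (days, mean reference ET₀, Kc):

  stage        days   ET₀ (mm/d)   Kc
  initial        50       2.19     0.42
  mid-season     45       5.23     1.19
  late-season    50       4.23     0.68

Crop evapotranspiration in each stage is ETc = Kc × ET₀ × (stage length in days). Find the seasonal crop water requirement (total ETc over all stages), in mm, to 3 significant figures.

initial: 0.42 × 2.19 × 50 = 45.99 mm
mid-season: 1.19 × 5.23 × 45 = 280.07 mm
late-season: 0.68 × 4.23 × 50 = 143.82 mm
Seasonal total = 469.88 mm

470 mm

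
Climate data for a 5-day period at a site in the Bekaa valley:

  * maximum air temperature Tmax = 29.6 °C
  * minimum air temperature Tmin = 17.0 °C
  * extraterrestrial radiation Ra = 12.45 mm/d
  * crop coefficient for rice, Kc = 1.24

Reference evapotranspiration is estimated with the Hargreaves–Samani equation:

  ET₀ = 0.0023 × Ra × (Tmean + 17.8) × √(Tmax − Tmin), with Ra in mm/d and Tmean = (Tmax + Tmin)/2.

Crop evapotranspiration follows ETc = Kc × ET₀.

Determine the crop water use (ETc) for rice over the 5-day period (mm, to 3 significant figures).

25.9 mm

Tmean = (29.6 + 17.0)/2 = 23.30 °C
ET₀ = 0.0023 × 12.45 × (23.30 + 17.8) × √12.6 = 0.0023 × 12.45 × 41.10 × 3.5496 = 4.1775 mm/d
ETc = Kc × ET₀ = 1.24 × 4.1775 = 5.1801 mm/d
Over 5 days: 5.1801 × 5 = 25.901 mm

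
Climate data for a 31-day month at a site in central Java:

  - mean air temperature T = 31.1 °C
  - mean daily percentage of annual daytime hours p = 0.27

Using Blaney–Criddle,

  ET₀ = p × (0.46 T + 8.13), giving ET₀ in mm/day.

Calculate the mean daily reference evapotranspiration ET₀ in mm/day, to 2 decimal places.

6.06 mm/day

ET₀ = 0.27 × (0.46 × 31.1 + 8.13) = 0.27 × 22.436 = 6.0577 mm/d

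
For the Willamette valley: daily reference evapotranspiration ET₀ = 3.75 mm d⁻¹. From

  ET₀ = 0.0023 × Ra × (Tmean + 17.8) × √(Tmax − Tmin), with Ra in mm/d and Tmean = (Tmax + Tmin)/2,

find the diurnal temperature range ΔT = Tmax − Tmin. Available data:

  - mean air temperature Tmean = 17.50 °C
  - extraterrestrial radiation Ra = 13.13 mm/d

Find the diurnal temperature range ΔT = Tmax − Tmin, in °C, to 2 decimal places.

12.37 °C

√ΔT = ET₀ / [0.0023 × Ra × (Tmean+17.8)] = 3.75 / (0.0023 × 13.13 × 35.30) = 3.5177
ΔT = 3.5177² = 12.374 °C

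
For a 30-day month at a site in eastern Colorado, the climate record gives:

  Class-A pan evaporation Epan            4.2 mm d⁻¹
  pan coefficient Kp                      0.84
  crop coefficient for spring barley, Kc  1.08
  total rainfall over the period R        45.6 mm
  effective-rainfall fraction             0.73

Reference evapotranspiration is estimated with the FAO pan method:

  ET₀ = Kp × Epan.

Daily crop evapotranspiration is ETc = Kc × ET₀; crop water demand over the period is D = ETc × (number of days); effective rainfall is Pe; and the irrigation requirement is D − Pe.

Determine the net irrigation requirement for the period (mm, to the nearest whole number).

81 mm

ET₀ = 0.84 × 4.2 = 3.5280 mm/d
ETc = Kc × ET₀ = 1.08 × 3.5280 = 3.8102 mm/d
Crop demand D = ETc × 30 d = 3.8102 × 30 = 114.306 mm
Pe = 0.73 × 45.6 = 33.288 mm
D − Pe = 114.306 − 33.288 = 81.018 mm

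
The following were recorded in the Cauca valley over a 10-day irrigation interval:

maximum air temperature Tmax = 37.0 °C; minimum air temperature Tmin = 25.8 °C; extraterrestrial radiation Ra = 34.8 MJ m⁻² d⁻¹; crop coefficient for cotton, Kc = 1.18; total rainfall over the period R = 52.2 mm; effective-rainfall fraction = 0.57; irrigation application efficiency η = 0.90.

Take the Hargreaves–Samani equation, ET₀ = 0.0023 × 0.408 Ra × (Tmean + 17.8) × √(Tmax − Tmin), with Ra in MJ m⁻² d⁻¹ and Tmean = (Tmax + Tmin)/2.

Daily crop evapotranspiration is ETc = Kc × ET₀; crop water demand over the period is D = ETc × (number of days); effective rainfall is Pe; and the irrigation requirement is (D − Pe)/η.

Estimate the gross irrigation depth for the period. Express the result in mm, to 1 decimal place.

37.4 mm

Tmean = (37.0 + 25.8)/2 = 31.40 °C
0.408 Ra = 0.408 × 34.8 = 14.1984 mm/d equivalent
ET₀ = 0.0023 × 14.1984 × (31.40 + 17.8) × √11.2 = 0.0023 × 14.1984 × 49.20 × 3.3466 = 5.3770 mm/d
ETc = Kc × ET₀ = 1.18 × 5.3770 = 6.3449 mm/d
Crop demand D = ETc × 10 d = 6.3449 × 10 = 63.449 mm
Pe = 0.57 × 52.2 = 29.754 mm
D − Pe = 63.449 − 29.754 = 33.695 mm
Gross irrigation = 33.695 / 0.90 = 37.439 mm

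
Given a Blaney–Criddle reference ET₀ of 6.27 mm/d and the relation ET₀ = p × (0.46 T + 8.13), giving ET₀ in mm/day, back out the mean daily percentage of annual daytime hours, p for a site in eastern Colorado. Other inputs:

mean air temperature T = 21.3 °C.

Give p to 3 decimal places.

0.350

p = ET₀ / (0.46 T + 8.13) = 6.27 / (0.46 × 21.3 + 8.13) = 6.27 / 17.928 = 0.3497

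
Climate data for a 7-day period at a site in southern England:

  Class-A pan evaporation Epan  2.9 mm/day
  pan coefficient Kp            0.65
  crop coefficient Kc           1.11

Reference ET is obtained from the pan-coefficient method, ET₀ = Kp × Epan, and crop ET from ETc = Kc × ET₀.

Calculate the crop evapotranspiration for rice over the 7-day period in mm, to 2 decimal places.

14.65 mm

ET₀ = 0.65 × 2.9 = 1.8850 mm/d
ETc = Kc × ET₀ = 1.11 × 1.8850 = 2.0924 mm/d
Over 7 days: 2.0924 × 7 = 14.647 mm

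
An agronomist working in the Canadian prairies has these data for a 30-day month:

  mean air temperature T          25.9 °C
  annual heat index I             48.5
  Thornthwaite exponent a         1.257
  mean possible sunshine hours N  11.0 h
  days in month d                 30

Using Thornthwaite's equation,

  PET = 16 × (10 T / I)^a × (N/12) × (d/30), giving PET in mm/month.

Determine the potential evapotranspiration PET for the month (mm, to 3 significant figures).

120 mm

10T/I = 10 × 25.9 / 48.5 = 5.3402
(10T/I)^a = 5.3402^1.257 = 8.2137
Uncorrected PET = 16 × 8.2137 = 131.419 mm
Correction = (N/12)(d/30) = (11.0/12)(30/30) = 0.9167
PET = 131.419 × 0.9167 = 120.472 mm/month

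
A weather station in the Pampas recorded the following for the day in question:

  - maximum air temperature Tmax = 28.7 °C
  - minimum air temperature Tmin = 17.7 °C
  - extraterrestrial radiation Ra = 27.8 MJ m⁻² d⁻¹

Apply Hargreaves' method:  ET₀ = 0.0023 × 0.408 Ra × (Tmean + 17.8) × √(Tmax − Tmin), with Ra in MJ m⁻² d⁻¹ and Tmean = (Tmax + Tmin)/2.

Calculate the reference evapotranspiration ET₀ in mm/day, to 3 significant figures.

3.55 mm/day

Tmean = (28.7 + 17.7)/2 = 23.20 °C
0.408 Ra = 0.408 × 27.8 = 11.3424 mm/d equivalent
ET₀ = 0.0023 × 11.3424 × (23.20 + 17.8) × √11.0 = 0.0023 × 11.3424 × 41.00 × 3.3166 = 3.5474 mm/d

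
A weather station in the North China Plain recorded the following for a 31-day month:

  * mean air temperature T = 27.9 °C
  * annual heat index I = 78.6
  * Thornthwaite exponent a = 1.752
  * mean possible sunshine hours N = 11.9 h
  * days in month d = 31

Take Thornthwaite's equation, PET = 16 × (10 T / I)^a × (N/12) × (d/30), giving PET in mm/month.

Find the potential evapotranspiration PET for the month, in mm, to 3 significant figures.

10T/I = 10 × 27.9 / 78.6 = 3.5496
(10T/I)^a = 3.5496^1.752 = 9.2027
Uncorrected PET = 16 × 9.2027 = 147.243 mm
Correction = (N/12)(d/30) = (11.9/12)(31/30) = 1.0247
PET = 147.243 × 1.0247 = 150.880 mm/month

151 mm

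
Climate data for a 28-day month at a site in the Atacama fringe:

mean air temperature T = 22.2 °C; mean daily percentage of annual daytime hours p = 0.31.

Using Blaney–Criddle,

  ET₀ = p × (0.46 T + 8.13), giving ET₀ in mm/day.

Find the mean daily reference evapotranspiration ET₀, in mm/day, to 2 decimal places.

5.69 mm/day

ET₀ = 0.31 × (0.46 × 22.2 + 8.13) = 0.31 × 18.342 = 5.6860 mm/d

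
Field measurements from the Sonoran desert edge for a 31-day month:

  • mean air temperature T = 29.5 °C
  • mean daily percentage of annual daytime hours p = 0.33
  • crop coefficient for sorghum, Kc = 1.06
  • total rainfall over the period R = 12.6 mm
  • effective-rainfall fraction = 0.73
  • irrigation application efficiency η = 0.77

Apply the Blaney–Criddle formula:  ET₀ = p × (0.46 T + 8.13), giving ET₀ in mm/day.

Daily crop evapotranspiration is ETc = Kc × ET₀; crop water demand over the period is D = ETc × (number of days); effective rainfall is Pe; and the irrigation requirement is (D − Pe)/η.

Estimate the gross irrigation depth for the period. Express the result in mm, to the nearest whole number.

294 mm

ET₀ = 0.33 × (0.46 × 29.5 + 8.13) = 0.33 × 21.700 = 7.1610 mm/d
ETc = Kc × ET₀ = 1.06 × 7.1610 = 7.5907 mm/d
Crop demand D = ETc × 31 d = 7.5907 × 31 = 235.312 mm
Pe = 0.73 × 12.6 = 9.198 mm
D − Pe = 235.312 − 9.198 = 226.114 mm
Gross irrigation = 226.114 / 0.77 = 293.655 mm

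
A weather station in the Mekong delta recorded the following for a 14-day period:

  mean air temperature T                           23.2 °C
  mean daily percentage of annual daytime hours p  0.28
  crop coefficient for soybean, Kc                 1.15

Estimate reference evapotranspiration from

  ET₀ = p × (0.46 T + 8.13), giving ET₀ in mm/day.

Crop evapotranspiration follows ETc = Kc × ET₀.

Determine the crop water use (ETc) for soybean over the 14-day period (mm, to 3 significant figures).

84.8 mm

ET₀ = 0.28 × (0.46 × 23.2 + 8.13) = 0.28 × 18.802 = 5.2646 mm/d
ETc = Kc × ET₀ = 1.15 × 5.2646 = 6.0543 mm/d
Over 14 days: 6.0543 × 14 = 84.760 mm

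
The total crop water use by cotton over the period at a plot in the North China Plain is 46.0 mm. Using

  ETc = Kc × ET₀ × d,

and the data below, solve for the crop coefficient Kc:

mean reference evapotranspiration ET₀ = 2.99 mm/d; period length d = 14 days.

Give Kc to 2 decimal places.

1.10

ETc = Kc × ET₀ × d  ⇒  Kc = ETc / (ET₀ × d)
Kc = 46.0 / (2.99 × 14) = 46.0 / 41.86 = 1.0989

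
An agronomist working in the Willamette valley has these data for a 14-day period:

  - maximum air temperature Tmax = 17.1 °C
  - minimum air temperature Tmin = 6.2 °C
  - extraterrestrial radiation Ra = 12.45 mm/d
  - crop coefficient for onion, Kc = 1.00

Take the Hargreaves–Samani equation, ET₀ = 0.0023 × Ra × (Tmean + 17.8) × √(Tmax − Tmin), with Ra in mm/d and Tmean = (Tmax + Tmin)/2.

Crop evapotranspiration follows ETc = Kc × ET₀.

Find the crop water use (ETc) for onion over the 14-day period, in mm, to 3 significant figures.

39.0 mm

Tmean = (17.1 + 6.2)/2 = 11.65 °C
ET₀ = 0.0023 × 12.45 × (11.65 + 17.8) × √10.9 = 0.0023 × 12.45 × 29.45 × 3.3015 = 2.7842 mm/d
ETc = Kc × ET₀ = 1.00 × 2.7842 = 2.7842 mm/d
Over 14 days: 2.7842 × 14 = 38.979 mm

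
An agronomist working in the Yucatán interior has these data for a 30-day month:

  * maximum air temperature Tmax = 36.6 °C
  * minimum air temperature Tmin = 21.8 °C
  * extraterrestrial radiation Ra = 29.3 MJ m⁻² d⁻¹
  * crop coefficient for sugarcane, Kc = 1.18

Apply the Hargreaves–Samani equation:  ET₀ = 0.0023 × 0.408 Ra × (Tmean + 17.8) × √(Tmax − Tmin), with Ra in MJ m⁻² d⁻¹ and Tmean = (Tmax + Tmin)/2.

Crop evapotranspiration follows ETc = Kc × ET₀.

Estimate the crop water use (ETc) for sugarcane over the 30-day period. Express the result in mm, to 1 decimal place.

176.0 mm

Tmean = (36.6 + 21.8)/2 = 29.20 °C
0.408 Ra = 0.408 × 29.3 = 11.9544 mm/d equivalent
ET₀ = 0.0023 × 11.9544 × (29.20 + 17.8) × √14.8 = 0.0023 × 11.9544 × 47.00 × 3.8471 = 4.9715 mm/d
ETc = Kc × ET₀ = 1.18 × 4.9715 = 5.8664 mm/d
Over 30 days: 5.8664 × 30 = 175.992 mm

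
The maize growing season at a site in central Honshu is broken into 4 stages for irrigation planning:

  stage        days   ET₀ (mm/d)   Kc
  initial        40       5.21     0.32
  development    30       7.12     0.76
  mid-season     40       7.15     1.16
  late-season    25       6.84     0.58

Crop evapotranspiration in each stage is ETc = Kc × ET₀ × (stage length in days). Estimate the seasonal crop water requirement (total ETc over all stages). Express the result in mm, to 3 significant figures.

660 mm

initial: 0.32 × 5.21 × 40 = 66.69 mm
development: 0.76 × 7.12 × 30 = 162.34 mm
mid-season: 1.16 × 7.15 × 40 = 331.76 mm
late-season: 0.58 × 6.84 × 25 = 99.18 mm
Seasonal total = 659.97 mm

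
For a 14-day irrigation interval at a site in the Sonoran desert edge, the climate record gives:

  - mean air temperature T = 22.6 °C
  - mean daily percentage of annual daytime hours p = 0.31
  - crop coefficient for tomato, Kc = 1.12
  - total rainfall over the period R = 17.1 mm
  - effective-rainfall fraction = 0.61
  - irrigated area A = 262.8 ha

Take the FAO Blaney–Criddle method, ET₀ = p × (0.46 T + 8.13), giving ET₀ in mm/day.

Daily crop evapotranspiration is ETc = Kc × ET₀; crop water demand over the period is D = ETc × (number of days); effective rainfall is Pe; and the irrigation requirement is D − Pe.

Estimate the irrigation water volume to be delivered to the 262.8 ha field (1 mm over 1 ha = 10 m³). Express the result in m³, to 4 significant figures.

209200 m³

ET₀ = 0.31 × (0.46 × 22.6 + 8.13) = 0.31 × 18.526 = 5.7431 mm/d
ETc = Kc × ET₀ = 1.12 × 5.7431 = 6.4323 mm/d
Crop demand D = ETc × 14 d = 6.4323 × 14 = 90.052 mm
Pe = 0.61 × 17.1 = 10.431 mm
D − Pe = 90.052 − 10.431 = 79.621 mm
Volume = 79.621 mm × 262.8 ha × 10 = 209244.0 m³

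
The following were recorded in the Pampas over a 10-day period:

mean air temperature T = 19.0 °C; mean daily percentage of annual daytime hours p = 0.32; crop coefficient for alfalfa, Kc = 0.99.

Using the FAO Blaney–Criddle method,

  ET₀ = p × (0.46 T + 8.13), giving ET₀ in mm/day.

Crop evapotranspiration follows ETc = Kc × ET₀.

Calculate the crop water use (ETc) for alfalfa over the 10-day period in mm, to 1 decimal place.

ET₀ = 0.32 × (0.46 × 19.0 + 8.13) = 0.32 × 16.870 = 5.3984 mm/d
ETc = Kc × ET₀ = 0.99 × 5.3984 = 5.3444 mm/d
Over 10 days: 5.3444 × 10 = 53.444 mm

53.4 mm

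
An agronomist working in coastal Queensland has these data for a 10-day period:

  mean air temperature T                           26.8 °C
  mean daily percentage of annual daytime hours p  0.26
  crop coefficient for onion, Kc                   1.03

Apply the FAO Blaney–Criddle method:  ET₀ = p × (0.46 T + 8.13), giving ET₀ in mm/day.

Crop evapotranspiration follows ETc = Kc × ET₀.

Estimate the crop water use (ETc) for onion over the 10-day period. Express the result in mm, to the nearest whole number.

55 mm

ET₀ = 0.26 × (0.46 × 26.8 + 8.13) = 0.26 × 20.458 = 5.3191 mm/d
ETc = Kc × ET₀ = 1.03 × 5.3191 = 5.4787 mm/d
Over 10 days: 5.4787 × 10 = 54.787 mm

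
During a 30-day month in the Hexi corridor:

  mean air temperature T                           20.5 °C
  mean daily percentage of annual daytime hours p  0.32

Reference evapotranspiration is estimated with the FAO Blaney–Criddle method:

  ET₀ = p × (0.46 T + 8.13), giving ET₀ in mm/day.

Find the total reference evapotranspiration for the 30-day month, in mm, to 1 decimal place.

168.6 mm

ET₀ = 0.32 × (0.46 × 20.5 + 8.13) = 0.32 × 17.560 = 5.6192 mm/d
Monthly total = 5.6192 × 30 = 168.576 mm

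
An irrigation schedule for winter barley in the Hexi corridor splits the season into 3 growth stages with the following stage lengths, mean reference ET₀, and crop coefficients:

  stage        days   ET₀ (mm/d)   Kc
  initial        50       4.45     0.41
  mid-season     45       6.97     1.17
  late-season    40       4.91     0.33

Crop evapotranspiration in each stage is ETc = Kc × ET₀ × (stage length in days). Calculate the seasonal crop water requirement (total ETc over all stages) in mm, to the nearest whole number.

523 mm

initial: 0.41 × 4.45 × 50 = 91.23 mm
mid-season: 1.17 × 6.97 × 45 = 366.97 mm
late-season: 0.33 × 4.91 × 40 = 64.81 mm
Seasonal total = 523.01 mm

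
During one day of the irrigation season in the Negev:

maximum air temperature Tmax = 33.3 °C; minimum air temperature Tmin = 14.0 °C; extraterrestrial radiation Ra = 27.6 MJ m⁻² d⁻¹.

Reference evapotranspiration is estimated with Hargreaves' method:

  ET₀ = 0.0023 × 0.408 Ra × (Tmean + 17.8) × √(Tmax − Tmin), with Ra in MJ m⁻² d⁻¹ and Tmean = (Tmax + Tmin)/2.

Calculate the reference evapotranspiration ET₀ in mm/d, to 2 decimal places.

Tmean = (33.3 + 14.0)/2 = 23.65 °C
0.408 Ra = 0.408 × 27.6 = 11.2608 mm/d equivalent
ET₀ = 0.0023 × 11.2608 × (23.65 + 17.8) × √19.3 = 0.0023 × 11.2608 × 41.45 × 4.3932 = 4.7163 mm/d

4.72 mm/d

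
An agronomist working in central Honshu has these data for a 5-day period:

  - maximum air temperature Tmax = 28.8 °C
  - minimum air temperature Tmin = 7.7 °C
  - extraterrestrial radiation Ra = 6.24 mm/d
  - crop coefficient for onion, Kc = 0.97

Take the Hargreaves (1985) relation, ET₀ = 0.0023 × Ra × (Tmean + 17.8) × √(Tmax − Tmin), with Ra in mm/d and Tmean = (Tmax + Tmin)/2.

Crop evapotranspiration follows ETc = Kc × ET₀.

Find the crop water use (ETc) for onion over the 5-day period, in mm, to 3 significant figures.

Tmean = (28.8 + 7.7)/2 = 18.25 °C
ET₀ = 0.0023 × 6.24 × (18.25 + 17.8) × √21.1 = 0.0023 × 6.24 × 36.05 × 4.5935 = 2.3766 mm/d
ETc = Kc × ET₀ = 0.97 × 2.3766 = 2.3053 mm/d
Over 5 days: 2.3053 × 5 = 11.527 mm

11.5 mm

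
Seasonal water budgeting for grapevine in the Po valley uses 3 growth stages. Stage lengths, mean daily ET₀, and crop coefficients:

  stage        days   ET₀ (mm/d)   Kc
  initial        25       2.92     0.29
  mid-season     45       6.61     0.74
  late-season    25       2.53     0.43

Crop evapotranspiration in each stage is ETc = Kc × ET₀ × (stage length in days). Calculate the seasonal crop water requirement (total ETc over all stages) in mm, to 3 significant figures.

268 mm

initial: 0.29 × 2.92 × 25 = 21.17 mm
mid-season: 0.74 × 6.61 × 45 = 220.11 mm
late-season: 0.43 × 2.53 × 25 = 27.20 mm
Seasonal total = 268.48 mm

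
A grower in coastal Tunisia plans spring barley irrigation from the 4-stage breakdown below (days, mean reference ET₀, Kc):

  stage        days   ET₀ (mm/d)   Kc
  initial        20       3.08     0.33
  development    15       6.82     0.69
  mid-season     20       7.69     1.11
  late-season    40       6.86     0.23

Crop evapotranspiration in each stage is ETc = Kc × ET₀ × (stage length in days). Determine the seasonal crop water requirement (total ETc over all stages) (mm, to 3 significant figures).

initial: 0.33 × 3.08 × 20 = 20.33 mm
development: 0.69 × 6.82 × 15 = 70.59 mm
mid-season: 1.11 × 7.69 × 20 = 170.72 mm
late-season: 0.23 × 6.86 × 40 = 63.11 mm
Seasonal total = 324.75 mm

325 mm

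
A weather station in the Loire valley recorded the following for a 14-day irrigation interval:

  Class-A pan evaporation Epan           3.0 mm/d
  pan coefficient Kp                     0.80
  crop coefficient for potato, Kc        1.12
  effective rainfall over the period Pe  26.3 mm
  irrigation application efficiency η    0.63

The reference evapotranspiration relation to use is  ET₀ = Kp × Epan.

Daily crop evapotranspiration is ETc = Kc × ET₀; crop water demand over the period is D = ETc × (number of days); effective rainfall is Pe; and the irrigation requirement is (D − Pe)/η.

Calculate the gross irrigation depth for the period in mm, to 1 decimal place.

18.0 mm

ET₀ = 0.80 × 3.0 = 2.4000 mm/d
ETc = Kc × ET₀ = 1.12 × 2.4000 = 2.6880 mm/d
Crop demand D = ETc × 14 d = 2.6880 × 14 = 37.632 mm
D − Pe = 37.632 − 26.3 = 11.332 mm
Gross irrigation = 11.332 / 0.63 = 17.987 mm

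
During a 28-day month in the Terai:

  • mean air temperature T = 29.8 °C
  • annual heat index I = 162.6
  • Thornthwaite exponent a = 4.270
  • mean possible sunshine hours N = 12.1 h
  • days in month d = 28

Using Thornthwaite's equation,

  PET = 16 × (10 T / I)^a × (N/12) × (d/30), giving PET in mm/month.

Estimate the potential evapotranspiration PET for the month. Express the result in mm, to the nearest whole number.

200 mm

10T/I = 10 × 29.8 / 162.6 = 1.8327
(10T/I)^a = 1.8327^4.270 = 13.2862
Uncorrected PET = 16 × 13.2862 = 212.579 mm
Correction = (N/12)(d/30) = (12.1/12)(28/30) = 0.9411
PET = 212.579 × 0.9411 = 200.058 mm/month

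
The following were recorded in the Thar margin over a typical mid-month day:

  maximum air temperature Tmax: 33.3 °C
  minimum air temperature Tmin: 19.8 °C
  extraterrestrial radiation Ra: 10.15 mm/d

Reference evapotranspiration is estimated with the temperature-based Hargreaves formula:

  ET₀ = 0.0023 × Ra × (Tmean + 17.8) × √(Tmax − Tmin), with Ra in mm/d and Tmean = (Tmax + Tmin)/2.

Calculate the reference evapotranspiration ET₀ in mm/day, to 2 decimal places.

3.80 mm/day

Tmean = (33.3 + 19.8)/2 = 26.55 °C
ET₀ = 0.0023 × 10.15 × (26.55 + 17.8) × √13.5 = 0.0023 × 10.15 × 44.35 × 3.6742 = 3.8041 mm/d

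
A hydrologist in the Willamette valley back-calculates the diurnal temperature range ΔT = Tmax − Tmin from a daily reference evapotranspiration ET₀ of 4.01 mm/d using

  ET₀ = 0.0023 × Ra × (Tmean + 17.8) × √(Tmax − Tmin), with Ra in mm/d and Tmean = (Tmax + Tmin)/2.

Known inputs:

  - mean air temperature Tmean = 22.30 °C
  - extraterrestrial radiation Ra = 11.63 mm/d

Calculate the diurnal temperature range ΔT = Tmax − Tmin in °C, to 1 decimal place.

14.0 °C

√ΔT = ET₀ / [0.0023 × Ra × (Tmean+17.8)] = 4.01 / (0.0023 × 11.63 × 40.10) = 3.7385
ΔT = 3.7385² = 13.976 °C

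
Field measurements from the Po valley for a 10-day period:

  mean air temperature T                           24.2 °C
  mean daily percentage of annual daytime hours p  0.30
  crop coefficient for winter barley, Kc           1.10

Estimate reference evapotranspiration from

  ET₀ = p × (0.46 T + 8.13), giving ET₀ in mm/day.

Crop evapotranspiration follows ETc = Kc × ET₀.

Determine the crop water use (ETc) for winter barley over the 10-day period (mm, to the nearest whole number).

ET₀ = 0.30 × (0.46 × 24.2 + 8.13) = 0.30 × 19.262 = 5.7786 mm/d
ETc = Kc × ET₀ = 1.10 × 5.7786 = 6.3565 mm/d
Over 10 days: 6.3565 × 10 = 63.565 mm

64 mm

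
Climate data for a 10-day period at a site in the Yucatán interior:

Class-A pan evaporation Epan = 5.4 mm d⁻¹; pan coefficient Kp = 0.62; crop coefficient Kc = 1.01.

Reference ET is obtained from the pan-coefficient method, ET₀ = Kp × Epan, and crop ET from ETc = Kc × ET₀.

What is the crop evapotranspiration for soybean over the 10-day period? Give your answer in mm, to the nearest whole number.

34 mm

ET₀ = 0.62 × 5.4 = 3.3480 mm/d
ETc = Kc × ET₀ = 1.01 × 3.3480 = 3.3815 mm/d
Over 10 days: 3.3815 × 10 = 33.815 mm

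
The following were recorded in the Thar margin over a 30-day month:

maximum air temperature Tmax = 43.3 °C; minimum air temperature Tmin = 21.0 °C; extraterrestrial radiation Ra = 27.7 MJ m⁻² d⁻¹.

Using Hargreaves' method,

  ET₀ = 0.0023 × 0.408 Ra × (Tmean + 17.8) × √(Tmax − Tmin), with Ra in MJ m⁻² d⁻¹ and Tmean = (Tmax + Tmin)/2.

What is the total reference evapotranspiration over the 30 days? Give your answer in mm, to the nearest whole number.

184 mm

Tmean = (43.3 + 21.0)/2 = 32.15 °C
0.408 Ra = 0.408 × 27.7 = 11.3016 mm/d equivalent
ET₀ = 0.0023 × 11.3016 × (32.15 + 17.8) × √22.3 = 0.0023 × 11.3016 × 49.95 × 4.7223 = 6.1314 mm/d
Over 30 days: 6.1314 × 30 = 183.942 mm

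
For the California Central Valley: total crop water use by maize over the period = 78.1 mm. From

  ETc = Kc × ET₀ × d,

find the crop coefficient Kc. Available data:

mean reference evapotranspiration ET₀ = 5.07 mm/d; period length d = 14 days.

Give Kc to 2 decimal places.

1.10

ETc = Kc × ET₀ × d  ⇒  Kc = ETc / (ET₀ × d)
Kc = 78.1 / (5.07 × 14) = 78.1 / 70.98 = 1.1003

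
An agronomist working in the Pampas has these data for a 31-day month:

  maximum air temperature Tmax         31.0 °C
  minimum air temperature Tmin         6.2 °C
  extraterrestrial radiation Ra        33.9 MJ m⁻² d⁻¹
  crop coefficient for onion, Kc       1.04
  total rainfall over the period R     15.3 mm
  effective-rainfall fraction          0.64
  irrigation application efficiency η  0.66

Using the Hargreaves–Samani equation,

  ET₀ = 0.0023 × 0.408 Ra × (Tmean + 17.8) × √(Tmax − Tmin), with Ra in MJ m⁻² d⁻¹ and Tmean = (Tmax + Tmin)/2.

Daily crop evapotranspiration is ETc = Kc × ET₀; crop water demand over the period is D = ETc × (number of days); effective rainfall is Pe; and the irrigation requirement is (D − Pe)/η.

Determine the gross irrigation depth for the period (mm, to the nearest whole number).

267 mm

Tmean = (31.0 + 6.2)/2 = 18.60 °C
0.408 Ra = 0.408 × 33.9 = 13.8312 mm/d equivalent
ET₀ = 0.0023 × 13.8312 × (18.60 + 17.8) × √24.8 = 0.0023 × 13.8312 × 36.40 × 4.9800 = 5.7666 mm/d
ETc = Kc × ET₀ = 1.04 × 5.7666 = 5.9973 mm/d
Crop demand D = ETc × 31 d = 5.9973 × 31 = 185.916 mm
Pe = 0.64 × 15.3 = 9.792 mm
D − Pe = 185.916 − 9.792 = 176.124 mm
Gross irrigation = 176.124 / 0.66 = 266.855 mm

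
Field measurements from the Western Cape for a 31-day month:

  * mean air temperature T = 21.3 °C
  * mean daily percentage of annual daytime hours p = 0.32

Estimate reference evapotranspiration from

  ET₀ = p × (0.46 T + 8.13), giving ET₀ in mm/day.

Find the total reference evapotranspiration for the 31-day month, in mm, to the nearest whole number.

ET₀ = 0.32 × (0.46 × 21.3 + 8.13) = 0.32 × 17.928 = 5.7370 mm/d
Monthly total = 5.7370 × 31 = 177.847 mm

178 mm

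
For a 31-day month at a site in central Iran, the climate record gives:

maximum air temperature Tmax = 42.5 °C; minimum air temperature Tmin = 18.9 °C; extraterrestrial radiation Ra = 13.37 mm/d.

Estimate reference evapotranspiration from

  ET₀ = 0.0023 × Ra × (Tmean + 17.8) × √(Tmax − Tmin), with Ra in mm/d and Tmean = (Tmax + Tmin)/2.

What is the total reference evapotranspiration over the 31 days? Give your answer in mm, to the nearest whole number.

Tmean = (42.5 + 18.9)/2 = 30.70 °C
ET₀ = 0.0023 × 13.37 × (30.70 + 17.8) × √23.6 = 0.0023 × 13.37 × 48.50 × 4.8580 = 7.2453 mm/d
Over 31 days: 7.2453 × 31 = 224.604 mm

225 mm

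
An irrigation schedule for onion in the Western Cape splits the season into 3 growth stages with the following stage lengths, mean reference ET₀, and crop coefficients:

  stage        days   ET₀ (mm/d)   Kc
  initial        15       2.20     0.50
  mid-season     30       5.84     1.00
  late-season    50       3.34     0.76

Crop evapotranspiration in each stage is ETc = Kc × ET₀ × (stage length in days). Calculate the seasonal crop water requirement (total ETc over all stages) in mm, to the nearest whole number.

319 mm

initial: 0.50 × 2.20 × 15 = 16.50 mm
mid-season: 1.00 × 5.84 × 30 = 175.20 mm
late-season: 0.76 × 3.34 × 50 = 126.92 mm
Seasonal total = 318.62 mm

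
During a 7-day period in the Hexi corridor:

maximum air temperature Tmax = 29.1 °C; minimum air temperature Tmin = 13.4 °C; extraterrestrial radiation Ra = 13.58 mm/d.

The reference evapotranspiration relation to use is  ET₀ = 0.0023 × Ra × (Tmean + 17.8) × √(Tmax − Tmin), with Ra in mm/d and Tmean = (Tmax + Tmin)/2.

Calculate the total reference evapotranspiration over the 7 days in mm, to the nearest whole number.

Tmean = (29.1 + 13.4)/2 = 21.25 °C
ET₀ = 0.0023 × 13.58 × (21.25 + 17.8) × √15.7 = 0.0023 × 13.58 × 39.05 × 3.9623 = 4.8328 mm/d
Over 7 days: 4.8328 × 7 = 33.830 mm

34 mm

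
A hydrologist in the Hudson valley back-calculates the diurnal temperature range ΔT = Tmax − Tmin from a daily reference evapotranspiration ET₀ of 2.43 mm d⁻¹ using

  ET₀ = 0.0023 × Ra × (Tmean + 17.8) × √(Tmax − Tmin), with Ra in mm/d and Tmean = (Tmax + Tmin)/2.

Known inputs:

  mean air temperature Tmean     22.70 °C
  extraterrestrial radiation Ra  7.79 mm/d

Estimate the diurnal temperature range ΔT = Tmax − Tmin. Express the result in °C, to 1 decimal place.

11.2 °C

√ΔT = ET₀ / [0.0023 × Ra × (Tmean+17.8)] = 2.43 / (0.0023 × 7.79 × 40.50) = 3.3488
ΔT = 3.3488² = 11.214 °C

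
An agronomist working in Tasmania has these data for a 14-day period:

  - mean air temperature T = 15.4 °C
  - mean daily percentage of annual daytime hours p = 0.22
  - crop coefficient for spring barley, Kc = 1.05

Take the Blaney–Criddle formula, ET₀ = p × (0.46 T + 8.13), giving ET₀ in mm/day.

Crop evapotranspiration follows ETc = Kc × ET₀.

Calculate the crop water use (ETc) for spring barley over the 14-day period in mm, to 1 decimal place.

49.2 mm

ET₀ = 0.22 × (0.46 × 15.4 + 8.13) = 0.22 × 15.214 = 3.3471 mm/d
ETc = Kc × ET₀ = 1.05 × 3.3471 = 3.5145 mm/d
Over 14 days: 3.5145 × 14 = 49.203 mm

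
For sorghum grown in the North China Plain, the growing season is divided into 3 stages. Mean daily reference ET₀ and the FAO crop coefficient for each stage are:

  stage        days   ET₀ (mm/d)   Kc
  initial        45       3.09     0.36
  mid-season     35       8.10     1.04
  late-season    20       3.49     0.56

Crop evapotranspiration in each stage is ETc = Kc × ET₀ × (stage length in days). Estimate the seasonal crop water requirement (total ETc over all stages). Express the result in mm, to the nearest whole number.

initial: 0.36 × 3.09 × 45 = 50.06 mm
mid-season: 1.04 × 8.10 × 35 = 294.84 mm
late-season: 0.56 × 3.49 × 20 = 39.09 mm
Seasonal total = 383.99 mm

384 mm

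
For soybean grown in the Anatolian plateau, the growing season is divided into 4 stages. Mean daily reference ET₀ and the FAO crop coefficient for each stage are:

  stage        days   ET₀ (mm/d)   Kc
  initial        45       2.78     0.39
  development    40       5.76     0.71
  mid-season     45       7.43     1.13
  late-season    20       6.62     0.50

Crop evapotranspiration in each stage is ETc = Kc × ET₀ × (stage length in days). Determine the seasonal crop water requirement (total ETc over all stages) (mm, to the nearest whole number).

656 mm

initial: 0.39 × 2.78 × 45 = 48.79 mm
development: 0.71 × 5.76 × 40 = 163.58 mm
mid-season: 1.13 × 7.43 × 45 = 377.82 mm
late-season: 0.50 × 6.62 × 20 = 66.20 mm
Seasonal total = 656.39 mm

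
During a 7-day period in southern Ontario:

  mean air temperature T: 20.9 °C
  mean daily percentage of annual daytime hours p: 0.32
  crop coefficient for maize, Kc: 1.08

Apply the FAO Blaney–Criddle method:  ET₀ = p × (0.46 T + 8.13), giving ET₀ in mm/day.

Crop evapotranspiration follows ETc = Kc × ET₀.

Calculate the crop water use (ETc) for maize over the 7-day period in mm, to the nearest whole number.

43 mm

ET₀ = 0.32 × (0.46 × 20.9 + 8.13) = 0.32 × 17.744 = 5.6781 mm/d
ETc = Kc × ET₀ = 1.08 × 5.6781 = 6.1323 mm/d
Over 7 days: 6.1323 × 7 = 42.926 mm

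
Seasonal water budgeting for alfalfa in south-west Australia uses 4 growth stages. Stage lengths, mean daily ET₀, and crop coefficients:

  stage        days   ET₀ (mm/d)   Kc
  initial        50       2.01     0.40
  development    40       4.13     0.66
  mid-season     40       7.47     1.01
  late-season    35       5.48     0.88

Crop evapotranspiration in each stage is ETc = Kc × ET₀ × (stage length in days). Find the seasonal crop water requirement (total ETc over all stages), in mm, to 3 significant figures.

620 mm

initial: 0.40 × 2.01 × 50 = 40.20 mm
development: 0.66 × 4.13 × 40 = 109.03 mm
mid-season: 1.01 × 7.47 × 40 = 301.79 mm
late-season: 0.88 × 5.48 × 35 = 168.78 mm
Seasonal total = 619.80 mm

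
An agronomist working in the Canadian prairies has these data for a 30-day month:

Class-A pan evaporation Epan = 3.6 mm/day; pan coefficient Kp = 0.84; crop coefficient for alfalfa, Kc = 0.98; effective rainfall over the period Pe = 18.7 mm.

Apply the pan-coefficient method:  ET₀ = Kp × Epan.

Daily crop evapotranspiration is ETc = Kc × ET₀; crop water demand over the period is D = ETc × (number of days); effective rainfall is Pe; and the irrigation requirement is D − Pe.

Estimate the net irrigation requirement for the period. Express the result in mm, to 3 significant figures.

ET₀ = 0.84 × 3.6 = 3.0240 mm/d
ETc = Kc × ET₀ = 0.98 × 3.0240 = 2.9635 mm/d
Crop demand D = ETc × 30 d = 2.9635 × 30 = 88.905 mm
D − Pe = 88.905 − 18.7 = 70.205 mm

70.2 mm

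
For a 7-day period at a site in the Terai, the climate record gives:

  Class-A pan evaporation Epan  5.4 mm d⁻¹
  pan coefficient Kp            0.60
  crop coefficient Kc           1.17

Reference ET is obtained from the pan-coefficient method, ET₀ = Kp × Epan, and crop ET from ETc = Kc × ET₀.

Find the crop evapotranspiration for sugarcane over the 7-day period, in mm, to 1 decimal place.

ET₀ = 0.60 × 5.4 = 3.2400 mm/d
ETc = Kc × ET₀ = 1.17 × 3.2400 = 3.7908 mm/d
Over 7 days: 3.7908 × 7 = 26.536 mm

26.5 mm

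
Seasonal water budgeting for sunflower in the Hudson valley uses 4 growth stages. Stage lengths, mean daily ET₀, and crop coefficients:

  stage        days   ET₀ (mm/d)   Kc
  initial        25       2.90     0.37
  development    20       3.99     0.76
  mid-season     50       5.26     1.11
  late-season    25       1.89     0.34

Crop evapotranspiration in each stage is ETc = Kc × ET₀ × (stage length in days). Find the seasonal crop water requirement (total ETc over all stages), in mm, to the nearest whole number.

395 mm

initial: 0.37 × 2.90 × 25 = 26.83 mm
development: 0.76 × 3.99 × 20 = 60.65 mm
mid-season: 1.11 × 5.26 × 50 = 291.93 mm
late-season: 0.34 × 1.89 × 25 = 16.07 mm
Seasonal total = 395.48 mm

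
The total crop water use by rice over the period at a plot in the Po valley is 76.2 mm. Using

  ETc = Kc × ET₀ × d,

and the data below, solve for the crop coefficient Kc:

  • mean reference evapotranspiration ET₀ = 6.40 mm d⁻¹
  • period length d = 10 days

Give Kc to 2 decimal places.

ETc = Kc × ET₀ × d  ⇒  Kc = ETc / (ET₀ × d)
Kc = 76.2 / (6.40 × 10) = 76.2 / 64.00 = 1.1906

1.19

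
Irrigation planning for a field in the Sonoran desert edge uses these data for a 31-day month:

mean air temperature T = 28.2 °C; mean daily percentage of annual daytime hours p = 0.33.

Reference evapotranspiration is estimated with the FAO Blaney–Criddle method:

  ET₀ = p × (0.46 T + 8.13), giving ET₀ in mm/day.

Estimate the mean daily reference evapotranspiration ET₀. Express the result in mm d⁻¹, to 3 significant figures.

ET₀ = 0.33 × (0.46 × 28.2 + 8.13) = 0.33 × 21.102 = 6.9637 mm/d

6.96 mm d⁻¹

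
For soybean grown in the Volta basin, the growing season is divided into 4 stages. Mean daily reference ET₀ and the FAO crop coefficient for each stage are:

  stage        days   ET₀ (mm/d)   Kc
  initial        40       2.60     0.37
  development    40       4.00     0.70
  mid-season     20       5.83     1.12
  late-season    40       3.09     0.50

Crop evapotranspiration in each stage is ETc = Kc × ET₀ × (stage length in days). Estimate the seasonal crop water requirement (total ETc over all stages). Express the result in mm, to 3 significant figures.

343 mm

initial: 0.37 × 2.60 × 40 = 38.48 mm
development: 0.70 × 4.00 × 40 = 112.00 mm
mid-season: 1.12 × 5.83 × 20 = 130.59 mm
late-season: 0.50 × 3.09 × 40 = 61.80 mm
Seasonal total = 342.87 mm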